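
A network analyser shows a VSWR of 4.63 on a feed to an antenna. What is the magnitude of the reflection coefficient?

|Γ| ≈ 0.645

|Γ| = (S − 1)/(S + 1) = (4.63 − 1)/(4.63 + 1) = 3.63/5.63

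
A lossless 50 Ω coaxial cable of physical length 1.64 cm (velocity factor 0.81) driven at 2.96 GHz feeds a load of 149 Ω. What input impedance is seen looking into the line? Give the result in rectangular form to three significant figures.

λ = v/f = 0.81·c / 2.96 GHz = 0.0821 m
βl = 2π·l/λ = 2π × 0.2 = 71.9°
tan(βl) = tan(71.9°) = 3.06
Z_in = Z_0·(Z_L + jZ_0·tanβl)/(Z_0 + jZ_L·tanβl)
     = 50·(149 + j153)/(50 + j456)

Z_in ≈ 18.3 − j14.3 Ω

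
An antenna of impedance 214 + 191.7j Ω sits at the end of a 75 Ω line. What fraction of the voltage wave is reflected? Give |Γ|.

|Γ| ≈ 0.683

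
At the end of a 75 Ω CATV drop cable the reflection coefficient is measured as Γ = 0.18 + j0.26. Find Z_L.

Z_L ≈ 91.2 + j52.7 Ω

Z_L = Z_0·(1 + Γ)/(1 − Γ) = 75·(1.18 + j0.26)/(0.82 − j0.26)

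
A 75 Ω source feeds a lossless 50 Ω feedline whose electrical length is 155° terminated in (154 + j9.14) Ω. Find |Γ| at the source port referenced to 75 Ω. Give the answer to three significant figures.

tan(βl) = -0.466
Z_in = Z_0·(Z_L + jZ_0·tanβl)/(Z_0 + jZ_L·tanβl) = 57.9 + j63.5 Ω
Γ_s = (Z_in − Z_s)/(Z_in + Z_s) = (-17.1 + j63.5)/(133 + j63.5), |Γ_s| = 0.447

|Γ| ≈ 0.447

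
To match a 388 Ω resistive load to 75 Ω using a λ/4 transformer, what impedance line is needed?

Z_qwt ≈ 171 Ω

Z_qwt = √(Z_0·R_L) = √(75 × 388) = √29100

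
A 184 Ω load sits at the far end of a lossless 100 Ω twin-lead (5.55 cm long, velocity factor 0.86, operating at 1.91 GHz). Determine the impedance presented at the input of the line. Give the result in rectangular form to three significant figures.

Z_in ≈ 110 + j64.2 Ω

λ = v/f = 0.86·c / 1.91 GHz = 0.135 m
βl = 2π·l/λ = 2π × 0.411 = 148°
tan(βl) = tan(148°) = -0.627
Z_in = Z_0·(Z_L + jZ_0·tanβl)/(Z_0 + jZ_L·tanβl)
     = 100·(184 − j62.7)/(100 − j115)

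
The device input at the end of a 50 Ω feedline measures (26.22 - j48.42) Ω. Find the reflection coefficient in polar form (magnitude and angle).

Γ = (Z_L − Z_0)/(Z_L + Z_0) = (-23.78 − j48.42)/(76.22 − j48.42)
|Γ| = 53.9/90.3 = 0.597

Γ ≈ 0.597 ∠ -83.7°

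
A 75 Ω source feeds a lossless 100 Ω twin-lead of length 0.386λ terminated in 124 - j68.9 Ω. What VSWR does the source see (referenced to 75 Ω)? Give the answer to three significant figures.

VSWR ≈ 2.48

βl = 2π × 0.386 = 139°
tan(βl) = -0.871
Z_in = Z_0·(Z_L + jZ_0·tanβl)/(Z_0 + jZ_L·tanβl) = 164 + j53.9 Ω
Γ_s = (Z_in − Z_s)/(Z_in + Z_s) = (89.5 + j53.9)/(239 + j53.9), |Γ_s| = 0.426
VSWR = (1 + |Γ_s|)/(1 − |Γ_s|)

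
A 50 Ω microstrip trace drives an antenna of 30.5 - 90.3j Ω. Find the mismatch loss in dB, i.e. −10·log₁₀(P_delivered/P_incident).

Γ = (-19.5 − j90.3)/(80.5 − j90.3), |Γ| = 0.764
|Γ|² = 0.583, so P_del/P_inc = 1 − |Γ|² = 0.417
ML = −10·log₁₀(1 − |Γ|²)

mismatch loss ≈ 3.8 dB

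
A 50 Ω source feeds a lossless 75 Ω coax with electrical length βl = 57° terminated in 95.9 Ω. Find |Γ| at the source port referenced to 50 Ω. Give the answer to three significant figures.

tan(βl) = 1.54
Z_in = Z_0·(Z_L + jZ_0·tanβl)/(Z_0 + jZ_L·tanβl) = 66.3 − j15 Ω
Γ_s = (Z_in − Z_s)/(Z_in + Z_s) = (16.3 − j15)/(116 − j15), |Γ_s| = 0.189

|Γ| ≈ 0.189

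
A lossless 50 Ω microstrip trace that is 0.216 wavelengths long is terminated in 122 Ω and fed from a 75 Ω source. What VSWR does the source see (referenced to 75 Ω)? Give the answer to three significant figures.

VSWR ≈ 3.58

βl = 2π × 0.216 = 77.8°
tan(βl) = 4.61
Z_in = Z_0·(Z_L + jZ_0·tanβl)/(Z_0 + jZ_L·tanβl) = 21.3 − j8.95 Ω
Γ_s = (Z_in − Z_s)/(Z_in + Z_s) = (-53.7 − j8.95)/(96.3 − j8.95), |Γ_s| = 0.563
VSWR = (1 + |Γ_s|)/(1 − |Γ_s|)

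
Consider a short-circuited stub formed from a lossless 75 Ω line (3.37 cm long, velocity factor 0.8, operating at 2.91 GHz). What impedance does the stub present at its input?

λ = v/f = 0.8·c / 2.91 GHz = 0.0825 m
βl = 2π·l/λ = 2π × 0.409 = 147°
tan(βl) = -0.647
For a short-circuited stub, Z_in = jZ_0·tan(βl)

Z_in ≈ −j48.5 Ω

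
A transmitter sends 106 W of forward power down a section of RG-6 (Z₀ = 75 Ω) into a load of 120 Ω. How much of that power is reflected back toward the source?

Γ = (120 − 75)/(120 + 75) = 0.231
|Γ|² = 0.0533
P_refl = |Γ|²·P_inc = 5.64 W, P_del = (1 − |Γ|²)·P_inc = 100 W

P_reflected ≈ 5.64 W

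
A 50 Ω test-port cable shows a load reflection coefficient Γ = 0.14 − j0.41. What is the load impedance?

Z_L = Z_0·(1 + Γ)/(1 − Γ) = 50·(1.14 − j0.41)/(0.86 + j0.41)

Z_L ≈ 44.7 − j45.2 Ω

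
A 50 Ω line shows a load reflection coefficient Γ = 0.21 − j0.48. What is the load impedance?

Z_L = Z_0·(1 + Γ)/(1 − Γ) = 50·(1.21 − j0.48)/(0.79 + j0.48)

Z_L ≈ 42.5 − j56.2 Ω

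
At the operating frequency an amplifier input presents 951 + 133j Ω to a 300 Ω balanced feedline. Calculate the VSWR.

VSWR ≈ 3.24

Γ = (Z_L − Z_0)/(Z_L + Z_0) = (651 + j133)/(1251 + j133)
|Γ| = 664/1260 = 0.528
VSWR = (1 + |Γ|)/(1 − |Γ|) = 1.53/0.472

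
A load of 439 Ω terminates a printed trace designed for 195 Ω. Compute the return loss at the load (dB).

Γ = (439 − 195)/(439 + 195) = 0.385
RL = −20·log₁₀|Γ| = −20·log₁₀(0.385)

RL ≈ 8.29 dB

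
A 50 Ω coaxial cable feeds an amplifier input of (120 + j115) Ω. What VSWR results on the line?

VSWR ≈ 4.81

Γ = (Z_L − Z_0)/(Z_L + Z_0) = (70 + j115)/(170 + j115)
|Γ| = 135/205 = 0.656
VSWR = (1 + |Γ|)/(1 − |Γ|) = 1.66/0.344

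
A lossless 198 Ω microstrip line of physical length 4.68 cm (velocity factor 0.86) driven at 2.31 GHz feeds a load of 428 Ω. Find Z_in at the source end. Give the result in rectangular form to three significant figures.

λ = v/f = 0.86·c / 2.31 GHz = 0.112 m
βl = 2π·l/λ = 2π × 0.419 = 151°
tan(βl) = tan(151°) = -0.558
Z_in = Z_0·(Z_L + jZ_0·tanβl)/(Z_0 + jZ_L·tanβl)
     = 198·(428 − j110)/(198 − j239)

Z_in ≈ 229 + j165 Ω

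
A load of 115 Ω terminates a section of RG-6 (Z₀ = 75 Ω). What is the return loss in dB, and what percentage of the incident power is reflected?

RL ≈ 13.5 dB; 4.43% of incident power reflected

Γ = (115 − 75)/(115 + 75) = 0.211
RL = −20·log₁₀(0.211) = 13.5 dB
P_refl/P_inc = |Γ|² = 0.0443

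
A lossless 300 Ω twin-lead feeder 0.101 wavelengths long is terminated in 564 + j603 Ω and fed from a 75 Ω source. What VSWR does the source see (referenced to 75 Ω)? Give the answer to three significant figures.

VSWR ≈ 15.4

βl = 2π × 0.101 = 36.4°
tan(βl) = 0.736
Z_in = Z_0·(Z_L + jZ_0·tanβl)/(Z_0 + jZ_L·tanβl) = 405 − j548 Ω
Γ_s = (Z_in − Z_s)/(Z_in + Z_s) = (330 − j548)/(480 − j548), |Γ_s| = 0.878
VSWR = (1 + |Γ_s|)/(1 − |Γ_s|)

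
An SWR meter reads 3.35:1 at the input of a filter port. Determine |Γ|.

|Γ| ≈ 0.54

|Γ| = (S − 1)/(S + 1) = (3.35 − 1)/(3.35 + 1) = 2.35/4.35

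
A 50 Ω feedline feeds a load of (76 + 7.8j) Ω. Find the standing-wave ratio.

Γ = (Z_L − Z_0)/(Z_L + Z_0) = (26 + j7.8)/(126 + j7.8)
|Γ| = 27.1/126 = 0.215
VSWR = (1 + |Γ|)/(1 − |Γ|) = 1.22/0.785

VSWR ≈ 1.55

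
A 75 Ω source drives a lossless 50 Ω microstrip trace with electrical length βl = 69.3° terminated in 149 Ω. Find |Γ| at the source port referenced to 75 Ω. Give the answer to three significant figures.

tan(βl) = 2.65
Z_in = Z_0·(Z_L + jZ_0·tanβl)/(Z_0 + jZ_L·tanβl) = 18.9 − j16.5 Ω
Γ_s = (Z_in − Z_s)/(Z_in + Z_s) = (-56.1 − j16.5)/(93.9 − j16.5), |Γ_s| = 0.614

|Γ| ≈ 0.614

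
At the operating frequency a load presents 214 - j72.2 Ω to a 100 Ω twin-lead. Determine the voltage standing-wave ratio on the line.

VSWR ≈ 2.44

Γ = (Z_L − Z_0)/(Z_L + Z_0) = (114 − j72.2)/(314 − j72.2)
|Γ| = 135/322 = 0.419
VSWR = (1 + |Γ|)/(1 − |Γ|) = 1.42/0.581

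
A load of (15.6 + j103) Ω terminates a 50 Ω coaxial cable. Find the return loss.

RL ≈ 1.02 dB

Γ = (-34.4 + j103)/(65.6 + j103), |Γ| = 0.889
RL = −20·log₁₀|Γ| = −20·log₁₀(0.889)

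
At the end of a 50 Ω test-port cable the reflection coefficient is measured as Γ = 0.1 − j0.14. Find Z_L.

Z_L ≈ 58.5 − j16.9 Ω

Z_L = Z_0·(1 + Γ)/(1 − Γ) = 50·(1.1 − j0.14)/(0.9 + j0.14)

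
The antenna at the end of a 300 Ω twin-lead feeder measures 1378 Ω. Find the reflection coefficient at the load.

Γ = (Z_L − Z_0)/(Z_L + Z_0) = (1378 − 300)/(1378 + 300) = 1078/1678

Γ = 0.642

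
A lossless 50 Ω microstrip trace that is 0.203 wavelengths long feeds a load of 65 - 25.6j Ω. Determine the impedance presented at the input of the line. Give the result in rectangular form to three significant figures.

βl = 2π × 0.203 = 73.1°
tan(βl) = tan(73.1°) = 3.29
Z_in = Z_0·(Z_L + jZ_0·tanβl)/(Z_0 + jZ_L·tanβl)
     = 50·(65 + j139)/(134 + j214)

Z_in ≈ 30.1 + j3.71 Ω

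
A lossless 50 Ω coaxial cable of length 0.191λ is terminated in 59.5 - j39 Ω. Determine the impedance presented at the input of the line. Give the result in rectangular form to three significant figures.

Z_in ≈ 24.6 + j4.74 Ω

βl = 2π × 0.191 = 68.8°
tan(βl) = tan(68.8°) = 2.57
Z_in = Z_0·(Z_L + jZ_0·tanβl)/(Z_0 + jZ_L·tanβl)
     = 50·(59.5 + j89.6)/(150 + j153)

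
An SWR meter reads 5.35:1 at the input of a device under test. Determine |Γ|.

|Γ| ≈ 0.685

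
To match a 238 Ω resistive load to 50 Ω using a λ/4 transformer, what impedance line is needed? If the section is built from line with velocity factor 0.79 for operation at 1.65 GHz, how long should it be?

Z_qwt = √(Z_0·R_L) = √(50 × 238) = √11900
λ = 0.79·c/f = 0.144 m, so l = λ/4 = 0.0359 m

Z_qwt ≈ 109 Ω; length ≈ 3.59 cm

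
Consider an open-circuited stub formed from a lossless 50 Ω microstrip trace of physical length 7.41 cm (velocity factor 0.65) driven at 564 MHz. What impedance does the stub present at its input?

λ = v/f = 0.65·c / 564 MHz = 0.346 m
βl = 2π·l/λ = 2π × 0.214 = 77.2°
tan(βl) = 4.39
For an open-circuited stub, Z_in = −jZ_0·cot(βl) = −jZ_0/tan(βl)

Z_in ≈ −j11.4 Ω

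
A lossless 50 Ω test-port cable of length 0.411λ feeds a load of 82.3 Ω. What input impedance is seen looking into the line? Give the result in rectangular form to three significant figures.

Z_in ≈ 55.6 + j26 Ω

βl = 2π × 0.411 = 148°
tan(βl) = tan(148°) = -0.626
Z_in = Z_0·(Z_L + jZ_0·tanβl)/(Z_0 + jZ_L·tanβl)
     = 50·(82.3 − j31.3)/(50 − j51.5)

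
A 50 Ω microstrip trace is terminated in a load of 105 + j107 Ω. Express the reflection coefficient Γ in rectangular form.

Γ ≈ 0.563 + j0.302

Γ = (Z_L − Z_0)/(Z_L + Z_0) = (55 + j107)/(155 + j107)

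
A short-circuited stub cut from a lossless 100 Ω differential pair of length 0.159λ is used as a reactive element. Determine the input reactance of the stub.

βl = 2π × 0.159 = 57.2°
tan(βl) = 1.55
For a short-circuited stub, Z_in = jZ_0·tan(βl)

X_in ≈ 155 Ω (inductive)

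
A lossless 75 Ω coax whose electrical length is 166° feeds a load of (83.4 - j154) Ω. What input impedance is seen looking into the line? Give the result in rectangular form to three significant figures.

tan(βl) = tan(166°) = -0.249
Z_in = Z_0·(Z_L + jZ_0·tanβl)/(Z_0 + jZ_L·tanβl)
     = 75·(83.4 − j173)/(36.6 − j20.8)

Z_in ≈ 281 − j194 Ω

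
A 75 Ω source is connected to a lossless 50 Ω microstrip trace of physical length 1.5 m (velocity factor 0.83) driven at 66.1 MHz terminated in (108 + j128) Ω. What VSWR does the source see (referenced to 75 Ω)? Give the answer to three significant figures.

λ = v/f = 0.83·c / 66.1 MHz = 3.77 m
βl = 2π·l/λ = 2π × 0.398 = 143°
tan(βl) = -0.744
Z_in = Z_0·(Z_L + jZ_0·tanβl)/(Z_0 + jZ_L·tanβl) = 15.2 + j39.7 Ω
Γ_s = (Z_in − Z_s)/(Z_in + Z_s) = (-59.8 + j39.7)/(90.2 + j39.7), |Γ_s| = 0.728
VSWR = (1 + |Γ_s|)/(1 − |Γ_s|)

VSWR ≈ 6.35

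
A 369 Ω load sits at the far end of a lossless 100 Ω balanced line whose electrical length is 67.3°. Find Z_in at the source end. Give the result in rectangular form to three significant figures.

Z_in ≈ 31.4 − j38.3 Ω

tan(βl) = tan(67.3°) = 2.39
Z_in = Z_0·(Z_L + jZ_0·tanβl)/(Z_0 + jZ_L·tanβl)
     = 100·(369 + j239)/(100 + j882)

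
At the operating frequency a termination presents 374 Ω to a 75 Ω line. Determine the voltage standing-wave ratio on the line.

VSWR ≈ 4.99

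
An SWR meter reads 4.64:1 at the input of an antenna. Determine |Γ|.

|Γ| = (S − 1)/(S + 1) = (4.64 − 1)/(4.64 + 1) = 3.64/5.64

|Γ| ≈ 0.645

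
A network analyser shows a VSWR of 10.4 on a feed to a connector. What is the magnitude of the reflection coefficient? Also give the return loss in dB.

|Γ| = (S − 1)/(S + 1) = (10.4 − 1)/(10.4 + 1) = 9.4/11.4
RL = −20·log₁₀|Γ| = −20·log₁₀(0.825)

|Γ| ≈ 0.825; return loss ≈ 1.68 dB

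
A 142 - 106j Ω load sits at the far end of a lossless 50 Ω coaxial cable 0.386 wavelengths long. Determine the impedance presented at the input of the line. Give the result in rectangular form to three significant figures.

Z_in ≈ 36.6 + j69.9 Ω

βl = 2π × 0.386 = 139°
tan(βl) = tan(139°) = -0.871
Z_in = Z_0·(Z_L + jZ_0·tanβl)/(Z_0 + jZ_L·tanβl)
     = 50·(142 − j150)/(-42.3 − j124)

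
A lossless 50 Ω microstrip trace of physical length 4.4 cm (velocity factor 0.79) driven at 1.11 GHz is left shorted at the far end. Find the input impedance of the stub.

Z_in ≈ +j177 Ω

λ = v/f = 0.79·c / 1.11 GHz = 0.214 m
βl = 2π·l/λ = 2π × 0.206 = 74.2°
tan(βl) = 3.53
For a shorted stub, Z_in = jZ_0·tan(βl)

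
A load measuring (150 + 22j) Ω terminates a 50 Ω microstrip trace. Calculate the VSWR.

VSWR ≈ 3.07

Γ = (Z_L − Z_0)/(Z_L + Z_0) = (100 + j22)/(200 + j22)
|Γ| = 102/201 = 0.509
VSWR = (1 + |Γ|)/(1 − |Γ|) = 1.51/0.491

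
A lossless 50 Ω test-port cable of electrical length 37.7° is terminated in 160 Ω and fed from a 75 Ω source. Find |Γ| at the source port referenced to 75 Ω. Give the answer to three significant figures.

|Γ| ≈ 0.522

tan(βl) = 0.773
Z_in = Z_0·(Z_L + jZ_0·tanβl)/(Z_0 + jZ_L·tanβl) = 35.9 − j50.2 Ω
Γ_s = (Z_in − Z_s)/(Z_in + Z_s) = (-39.1 − j50.2)/(111 − j50.2), |Γ_s| = 0.522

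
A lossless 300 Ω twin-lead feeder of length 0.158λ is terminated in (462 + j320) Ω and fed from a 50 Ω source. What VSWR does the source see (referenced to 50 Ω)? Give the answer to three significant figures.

VSWR ≈ 10.7

βl = 2π × 0.158 = 56.9°
tan(βl) = 1.53
Z_in = Z_0·(Z_L + jZ_0·tanβl)/(Z_0 + jZ_L·tanβl) = 259 − j265 Ω
Γ_s = (Z_in − Z_s)/(Z_in + Z_s) = (209 − j265)/(309 − j265), |Γ_s| = 0.829
VSWR = (1 + |Γ_s|)/(1 − |Γ_s|)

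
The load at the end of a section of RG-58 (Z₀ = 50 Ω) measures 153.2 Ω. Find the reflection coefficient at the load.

Γ = 0.508

Γ = (Z_L − Z_0)/(Z_L + Z_0) = (153.2 − 50)/(153.2 + 50) = 103.2/203.2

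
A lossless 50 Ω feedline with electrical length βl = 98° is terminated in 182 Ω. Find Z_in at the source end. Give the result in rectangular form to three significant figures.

Z_in ≈ 14 + j6.49 Ω

tan(βl) = tan(98°) = -7.12
Z_in = Z_0·(Z_L + jZ_0·tanβl)/(Z_0 + jZ_L·tanβl)
     = 50·(182 − j356)/(50 − j1290)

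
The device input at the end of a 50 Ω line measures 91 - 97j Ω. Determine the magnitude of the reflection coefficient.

|Γ| ≈ 0.615

Γ = (Z_L − Z_0)/(Z_L + Z_0) = (41 − j97)/(141 − j97)
|Γ| = 105/171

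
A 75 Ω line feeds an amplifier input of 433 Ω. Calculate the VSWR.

VSWR ≈ 5.77

For a purely resistive load, VSWR = R_L/Z_0 or Z_0/R_L (whichever > 1) = 433/75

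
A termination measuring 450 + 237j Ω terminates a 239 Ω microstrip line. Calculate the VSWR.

VSWR ≈ 2.54

Γ = (Z_L − Z_0)/(Z_L + Z_0) = (211 + j237)/(689 + j237)
|Γ| = 317/729 = 0.436
VSWR = (1 + |Γ|)/(1 − |Γ|) = 1.44/0.564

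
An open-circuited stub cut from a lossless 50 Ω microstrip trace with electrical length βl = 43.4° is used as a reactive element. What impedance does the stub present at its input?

Z_in ≈ −j52.9 Ω

tan(βl) = 0.946
For an open-circuited stub, Z_in = −jZ_0·cot(βl) = −jZ_0/tan(βl)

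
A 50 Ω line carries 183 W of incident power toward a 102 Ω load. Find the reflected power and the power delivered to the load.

P_reflected ≈ 21.4 W; P_delivered ≈ 162 W

Γ = (102 − 50)/(102 + 50) = 0.342
|Γ|² = 0.117
P_refl = |Γ|²·P_inc = 21.4 W, P_del = (1 − |Γ|²)·P_inc = 162 W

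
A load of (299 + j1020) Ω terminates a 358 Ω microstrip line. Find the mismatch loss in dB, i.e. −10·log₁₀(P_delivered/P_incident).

mismatch loss ≈ 5.36 dB

Γ = (-59 + j1020)/(657 + j1020), |Γ| = 0.842
|Γ|² = 0.709, so P_del/P_inc = 1 − |Γ|² = 0.291
ML = −10·log₁₀(1 − |Γ|²)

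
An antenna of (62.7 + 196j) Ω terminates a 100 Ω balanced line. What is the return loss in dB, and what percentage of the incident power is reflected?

RL ≈ 2.12 dB; 61.3% of incident power reflected

Γ = (-37.3 + j196)/(162.7 + j196), |Γ| = 0.783
RL = −20·log₁₀(0.783) = 2.12 dB
P_refl/P_inc = |Γ|² = 0.613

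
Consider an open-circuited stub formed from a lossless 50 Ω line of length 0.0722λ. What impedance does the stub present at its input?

βl = 2π × 0.0722 = 26°
tan(βl) = 0.488
For an open-circuited stub, Z_in = −jZ_0·cot(βl) = −jZ_0/tan(βl)

Z_in ≈ −j103 Ω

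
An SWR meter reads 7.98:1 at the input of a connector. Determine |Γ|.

|Γ| ≈ 0.777

|Γ| = (S − 1)/(S + 1) = (7.98 − 1)/(7.98 + 1) = 6.98/8.98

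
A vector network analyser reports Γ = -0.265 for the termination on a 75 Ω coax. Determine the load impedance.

Z_L = Z_0·(1 + Γ)/(1 − Γ) = 75·(0.735)/(1.27)

Z_L ≈ 43.6 Ω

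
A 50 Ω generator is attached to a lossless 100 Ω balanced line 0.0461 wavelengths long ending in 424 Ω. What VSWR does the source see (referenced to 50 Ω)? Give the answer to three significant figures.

βl = 2π × 0.0461 = 16.6°
tan(βl) = 0.298
Z_in = Z_0·(Z_L + jZ_0·tanβl)/(Z_0 + jZ_L·tanβl) = 178 − j195 Ω
Γ_s = (Z_in − Z_s)/(Z_in + Z_s) = (128 − j195)/(228 − j195), |Γ_s| = 0.777
VSWR = (1 + |Γ_s|)/(1 − |Γ_s|)

VSWR ≈ 7.98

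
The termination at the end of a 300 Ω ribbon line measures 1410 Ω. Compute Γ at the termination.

Γ = (Z_L − Z_0)/(Z_L + Z_0) = (1410 − 300)/(1410 + 300) = 1110/1710

Γ = 0.649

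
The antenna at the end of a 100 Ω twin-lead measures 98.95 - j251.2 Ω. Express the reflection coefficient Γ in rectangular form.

Γ ≈ 0.612 − j0.489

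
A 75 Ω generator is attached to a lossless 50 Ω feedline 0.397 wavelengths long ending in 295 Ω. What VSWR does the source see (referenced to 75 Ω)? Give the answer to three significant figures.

VSWR ≈ 5.75

βl = 2π × 0.397 = 143°
tan(βl) = -0.756
Z_in = Z_0·(Z_L + jZ_0·tanβl)/(Z_0 + jZ_L·tanβl) = 22.2 + j61.2 Ω
Γ_s = (Z_in − Z_s)/(Z_in + Z_s) = (-52.8 + j61.2)/(97.2 + j61.2), |Γ_s| = 0.704
VSWR = (1 + |Γ_s|)/(1 − |Γ_s|)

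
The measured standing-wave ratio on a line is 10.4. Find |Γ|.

|Γ| ≈ 0.825

|Γ| = (S − 1)/(S + 1) = (10.4 − 1)/(10.4 + 1) = 9.4/11.4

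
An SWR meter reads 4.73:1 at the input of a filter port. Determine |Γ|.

|Γ| = (S − 1)/(S + 1) = (4.73 − 1)/(4.73 + 1) = 3.73/5.73

|Γ| ≈ 0.651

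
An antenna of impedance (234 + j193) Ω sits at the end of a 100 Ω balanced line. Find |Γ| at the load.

|Γ| ≈ 0.609

Γ = (Z_L − Z_0)/(Z_L + Z_0) = (134 + j193)/(334 + j193)
|Γ| = 235/386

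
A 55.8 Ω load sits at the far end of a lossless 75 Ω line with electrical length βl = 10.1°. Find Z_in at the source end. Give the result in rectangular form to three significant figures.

Z_in ≈ 56.6 + j5.86 Ω

tan(βl) = tan(10.1°) = 0.178
Z_in = Z_0·(Z_L + jZ_0·tanβl)/(Z_0 + jZ_L·tanβl)
     = 75·(55.8 + j13.4)/(75 + j9.94)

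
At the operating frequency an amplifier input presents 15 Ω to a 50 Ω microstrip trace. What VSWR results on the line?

VSWR ≈ 3.33

For a purely resistive load, VSWR = R_L/Z_0 or Z_0/R_L (whichever > 1) = 50/15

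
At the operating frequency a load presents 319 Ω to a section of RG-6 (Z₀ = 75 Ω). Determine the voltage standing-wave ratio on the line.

VSWR ≈ 4.25

For a purely resistive load, VSWR = R_L/Z_0 or Z_0/R_L (whichever > 1) = 319/75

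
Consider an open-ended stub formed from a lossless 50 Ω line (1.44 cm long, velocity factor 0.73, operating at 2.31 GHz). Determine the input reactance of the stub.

λ = v/f = 0.73·c / 2.31 GHz = 0.0948 m
βl = 2π·l/λ = 2π × 0.152 = 54.7°
tan(βl) = 1.41
For an open-ended stub, Z_in = −jZ_0·cot(βl) = −jZ_0/tan(βl)

X_in ≈ -35.4 Ω (capacitive)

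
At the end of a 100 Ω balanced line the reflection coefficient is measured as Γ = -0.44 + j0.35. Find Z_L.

Z_L = Z_0·(1 + Γ)/(1 − Γ) = 100·(0.56 + j0.35)/(1.44 − j0.35)

Z_L ≈ 31.1 + j31.9 Ω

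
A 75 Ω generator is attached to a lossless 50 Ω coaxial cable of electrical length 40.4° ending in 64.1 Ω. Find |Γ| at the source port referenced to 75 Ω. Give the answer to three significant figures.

tan(βl) = 0.851
Z_in = Z_0·(Z_L + jZ_0·tanβl)/(Z_0 + jZ_L·tanβl) = 50.5 − j12.5 Ω
Γ_s = (Z_in − Z_s)/(Z_in + Z_s) = (-24.5 − j12.5)/(125 − j12.5), |Γ_s| = 0.218

|Γ| ≈ 0.218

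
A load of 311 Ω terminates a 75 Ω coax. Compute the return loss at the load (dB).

Γ = (311 − 75)/(311 + 75) = 0.611
RL = −20·log₁₀|Γ| = −20·log₁₀(0.611)

RL ≈ 4.27 dB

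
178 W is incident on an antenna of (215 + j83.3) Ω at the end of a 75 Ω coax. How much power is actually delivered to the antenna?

|Γ| = |(140 + j83.3)/(290 + j83.3)| = 0.54
|Γ|² = 0.292
P_refl = |Γ|²·P_inc = 51.9 W, P_del = (1 − |Γ|²)·P_inc = 126 W

P_delivered ≈ 126 W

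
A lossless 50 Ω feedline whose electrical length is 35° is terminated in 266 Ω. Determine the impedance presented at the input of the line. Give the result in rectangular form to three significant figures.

Z_in ≈ 26.6 − j64.3 Ω

tan(βl) = tan(35°) = 0.7
Z_in = Z_0·(Z_L + jZ_0·tanβl)/(Z_0 + jZ_L·tanβl)
     = 50·(266 + j35)/(50 + j186)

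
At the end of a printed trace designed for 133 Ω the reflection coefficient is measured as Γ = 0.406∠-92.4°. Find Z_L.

Z_L ≈ 92.7 − j90 Ω

Z_L = Z_0·(1 + Γ)/(1 − Γ) = 133·(0.983 − j0.406)/(1.02 + j0.406)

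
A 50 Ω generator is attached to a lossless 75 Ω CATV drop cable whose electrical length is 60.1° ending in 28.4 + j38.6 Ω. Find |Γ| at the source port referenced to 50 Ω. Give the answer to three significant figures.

tan(βl) = 1.74
Z_in = Z_0·(Z_L + jZ_0·tanβl)/(Z_0 + jZ_L·tanβl) = 257 − j2.16 Ω
Γ_s = (Z_in − Z_s)/(Z_in + Z_s) = (207 − j2.16)/(307 − j2.16), |Γ_s| = 0.674

|Γ| ≈ 0.674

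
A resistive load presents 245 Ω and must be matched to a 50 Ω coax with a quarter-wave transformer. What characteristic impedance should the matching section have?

Z_qwt ≈ 111 Ω

Z_qwt = √(Z_0·R_L) = √(50 × 245) = √12250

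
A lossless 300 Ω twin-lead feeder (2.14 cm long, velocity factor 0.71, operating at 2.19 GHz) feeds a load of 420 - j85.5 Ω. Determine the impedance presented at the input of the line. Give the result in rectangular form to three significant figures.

Z_in ≈ 199 + j10.5 Ω

λ = v/f = 0.71·c / 2.19 GHz = 0.0973 m
βl = 2π·l/λ = 2π × 0.22 = 79.2°
tan(βl) = tan(79.2°) = 5.25
Z_in = Z_0·(Z_L + jZ_0·tanβl)/(Z_0 + jZ_L·tanβl)
     = 300·(420 + j1490)/(749 + j2200)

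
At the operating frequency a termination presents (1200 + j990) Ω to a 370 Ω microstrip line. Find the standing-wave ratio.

Γ = (Z_L − Z_0)/(Z_L + Z_0) = (830 + j990)/(1570 + j990)
|Γ| = 1290/1860 = 0.696
VSWR = (1 + |Γ|)/(1 − |Γ|) = 1.7/0.304

VSWR ≈ 5.58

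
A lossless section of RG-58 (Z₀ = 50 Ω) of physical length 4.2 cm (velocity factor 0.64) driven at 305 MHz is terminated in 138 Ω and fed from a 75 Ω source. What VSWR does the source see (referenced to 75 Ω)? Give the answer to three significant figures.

VSWR ≈ 2.27

λ = v/f = 0.64·c / 305 MHz = 0.63 m
βl = 2π·l/λ = 2π × 0.0667 = 24°
tan(βl) = 0.446
Z_in = Z_0·(Z_L + jZ_0·tanβl)/(Z_0 + jZ_L·tanβl) = 65.8 − j58.7 Ω
Γ_s = (Z_in − Z_s)/(Z_in + Z_s) = (-9.17 − j58.7)/(141 − j58.7), |Γ_s| = 0.389
VSWR = (1 + |Γ_s|)/(1 − |Γ_s|)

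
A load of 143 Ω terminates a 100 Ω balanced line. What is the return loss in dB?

RL ≈ 15 dB

Γ = (143 − 100)/(143 + 100) = 0.177
RL = −20·log₁₀|Γ| = −20·log₁₀(0.177)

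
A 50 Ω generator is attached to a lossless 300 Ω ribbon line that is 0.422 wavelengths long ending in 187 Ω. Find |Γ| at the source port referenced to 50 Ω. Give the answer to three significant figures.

|Γ| ≈ 0.671

βl = 2π × 0.422 = 152°
tan(βl) = -0.534
Z_in = Z_0·(Z_L + jZ_0·tanβl)/(Z_0 + jZ_L·tanβl) = 216 − j88.1 Ω
Γ_s = (Z_in − Z_s)/(Z_in + Z_s) = (166 − j88.1)/(266 − j88.1), |Γ_s| = 0.671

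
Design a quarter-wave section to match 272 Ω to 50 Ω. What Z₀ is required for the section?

Z_qwt ≈ 117 Ω

Z_qwt = √(Z_0·R_L) = √(50 × 272) = √13600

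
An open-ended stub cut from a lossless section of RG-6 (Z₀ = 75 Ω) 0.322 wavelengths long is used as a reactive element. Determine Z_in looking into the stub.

βl = 2π × 0.322 = 116°
tan(βl) = -2.06
For an open-ended stub, Z_in = −jZ_0·cot(βl) = −jZ_0/tan(βl)

Z_in ≈ +j36.5 Ω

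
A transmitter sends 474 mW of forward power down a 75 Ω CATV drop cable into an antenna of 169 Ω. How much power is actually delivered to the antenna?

P_delivered ≈ 404 mW

Γ = (169 − 75)/(169 + 75) = 0.385
|Γ|² = 0.148
P_refl = |Γ|²·P_inc = 70.3 mW, P_del = (1 − |Γ|²)·P_inc = 404 mW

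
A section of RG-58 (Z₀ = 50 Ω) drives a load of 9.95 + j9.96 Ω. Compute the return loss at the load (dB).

Γ = (-40.05 + j9.96)/(59.95 + j9.96), |Γ| = 0.679
RL = −20·log₁₀|Γ| = −20·log₁₀(0.679)

RL ≈ 3.36 dB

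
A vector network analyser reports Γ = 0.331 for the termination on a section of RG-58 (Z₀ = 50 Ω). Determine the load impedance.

Z_L ≈ 99.5 Ω

Z_L = Z_0·(1 + Γ)/(1 − Γ) = 50·(1.33)/(0.669)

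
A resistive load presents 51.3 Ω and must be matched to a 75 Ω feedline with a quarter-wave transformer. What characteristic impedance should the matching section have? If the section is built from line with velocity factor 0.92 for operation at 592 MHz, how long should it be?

Z_qwt ≈ 62 Ω; length ≈ 11.7 cm

Z_qwt = √(Z_0·R_L) = √(75 × 51.3) = √3848
λ = 0.92·c/f = 0.466 m, so l = λ/4 = 0.117 m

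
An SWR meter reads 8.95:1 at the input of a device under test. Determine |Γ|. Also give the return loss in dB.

|Γ| = (S − 1)/(S + 1) = (8.95 − 1)/(8.95 + 1) = 7.95/9.95
RL = −20·log₁₀|Γ| = −20·log₁₀(0.799)

|Γ| ≈ 0.799; return loss ≈ 1.95 dB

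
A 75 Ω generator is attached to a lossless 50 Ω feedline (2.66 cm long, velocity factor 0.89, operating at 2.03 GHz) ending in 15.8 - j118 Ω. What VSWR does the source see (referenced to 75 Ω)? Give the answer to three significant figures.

VSWR ≈ 31.4

λ = v/f = 0.89·c / 2.03 GHz = 0.132 m
βl = 2π·l/λ = 2π × 0.202 = 72.8°
tan(βl) = 3.23
Z_in = Z_0·(Z_L + jZ_0·tanβl)/(Z_0 + jZ_L·tanβl) = 2.4 + j4.77 Ω
Γ_s = (Z_in − Z_s)/(Z_in + Z_s) = (-72.6 + j4.77)/(77.4 + j4.77), |Γ_s| = 0.938
VSWR = (1 + |Γ_s|)/(1 − |Γ_s|)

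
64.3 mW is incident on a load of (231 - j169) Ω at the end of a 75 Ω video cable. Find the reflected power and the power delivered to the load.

|Γ| = |(156 − j169)/(306 − j169)| = 0.658
|Γ|² = 0.433
P_refl = |Γ|²·P_inc = 27.8 mW, P_del = (1 − |Γ|²)·P_inc = 36.5 mW

P_reflected ≈ 27.8 mW; P_delivered ≈ 36.5 mW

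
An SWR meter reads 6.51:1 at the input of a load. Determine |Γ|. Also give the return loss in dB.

|Γ| = (S − 1)/(S + 1) = (6.51 − 1)/(6.51 + 1) = 5.51/7.51
RL = −20·log₁₀|Γ| = −20·log₁₀(0.734)

|Γ| ≈ 0.734; return loss ≈ 2.69 dB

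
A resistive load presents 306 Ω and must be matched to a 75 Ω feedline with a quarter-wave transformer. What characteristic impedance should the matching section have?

Z_qwt ≈ 151 Ω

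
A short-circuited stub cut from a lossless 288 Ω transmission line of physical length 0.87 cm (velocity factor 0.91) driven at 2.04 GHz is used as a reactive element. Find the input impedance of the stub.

λ = v/f = 0.91·c / 2.04 GHz = 0.134 m
βl = 2π·l/λ = 2π × 0.065 = 23.4°
tan(βl) = 0.433
For a short-circuited stub, Z_in = jZ_0·tan(βl)

Z_in ≈ +j125 Ω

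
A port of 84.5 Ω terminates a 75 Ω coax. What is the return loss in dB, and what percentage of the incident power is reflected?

RL ≈ 24.5 dB; 0.355% of incident power reflected

Γ = (84.5 − 75)/(84.5 + 75) = 0.0596
RL = −20·log₁₀(0.0596) = 24.5 dB
P_refl/P_inc = |Γ|² = 0.00355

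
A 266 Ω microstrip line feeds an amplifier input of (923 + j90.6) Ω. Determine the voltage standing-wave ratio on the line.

VSWR ≈ 3.51

Γ = (Z_L − Z_0)/(Z_L + Z_0) = (657 + j90.6)/(1189 + j90.6)
|Γ| = 663/1190 = 0.556
VSWR = (1 + |Γ|)/(1 − |Γ|) = 1.56/0.444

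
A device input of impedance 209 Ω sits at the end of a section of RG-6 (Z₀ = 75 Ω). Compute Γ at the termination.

Γ = (Z_L − Z_0)/(Z_L + Z_0) = (209 − 75)/(209 + 75) = 134/284

Γ = 0.472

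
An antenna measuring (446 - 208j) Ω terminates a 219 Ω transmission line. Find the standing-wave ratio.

Γ = (Z_L − Z_0)/(Z_L + Z_0) = (227 − j208)/(665 − j208)
|Γ| = 308/697 = 0.442
VSWR = (1 + |Γ|)/(1 − |Γ|) = 1.44/0.558

VSWR ≈ 2.58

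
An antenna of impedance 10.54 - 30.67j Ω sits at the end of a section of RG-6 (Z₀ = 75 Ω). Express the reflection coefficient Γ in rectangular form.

Γ ≈ -0.554 − j0.557

Γ = (Z_L − Z_0)/(Z_L + Z_0) = (-64.46 − j30.67)/(85.54 − j30.67)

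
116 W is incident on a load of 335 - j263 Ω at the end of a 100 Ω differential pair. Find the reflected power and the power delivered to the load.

|Γ| = |(235 − j263)/(435 − j263)| = 0.694
|Γ|² = 0.481
P_refl = |Γ|²·P_inc = 55.8 W, P_del = (1 − |Γ|²)·P_inc = 60.2 W

P_reflected ≈ 55.8 W; P_delivered ≈ 60.2 W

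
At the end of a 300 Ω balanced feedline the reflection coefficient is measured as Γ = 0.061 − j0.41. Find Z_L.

Z_L = Z_0·(1 + Γ)/(1 − Γ) = 300·(1.06 − j0.41)/(0.939 + j0.41)

Z_L ≈ 237 − j234 Ω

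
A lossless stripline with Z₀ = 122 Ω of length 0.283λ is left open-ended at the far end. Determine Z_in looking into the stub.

βl = 2π × 0.283 = 102°
tan(βl) = -4.75
For an open-ended stub, Z_in = −jZ_0·cot(βl) = −jZ_0/tan(βl)

Z_in ≈ +j25.7 Ω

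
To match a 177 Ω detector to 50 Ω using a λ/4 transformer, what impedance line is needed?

Z_qwt = √(Z_0·R_L) = √(50 × 177) = √8850

Z_qwt ≈ 94.1 Ω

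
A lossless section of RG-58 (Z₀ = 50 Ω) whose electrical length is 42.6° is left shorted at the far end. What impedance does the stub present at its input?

Z_in ≈ +j46 Ω

tan(βl) = 0.92
For a shorted stub, Z_in = jZ_0·tan(βl)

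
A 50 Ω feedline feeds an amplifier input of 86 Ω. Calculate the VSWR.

VSWR ≈ 1.72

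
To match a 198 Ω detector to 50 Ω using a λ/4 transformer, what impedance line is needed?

Z_qwt ≈ 99.5 Ω

Z_qwt = √(Z_0·R_L) = √(50 × 198) = √9900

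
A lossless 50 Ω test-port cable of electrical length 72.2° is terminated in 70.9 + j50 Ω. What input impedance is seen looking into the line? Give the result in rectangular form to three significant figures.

tan(βl) = tan(72.2°) = 3.11
Z_in = Z_0·(Z_L + jZ_0·tanβl)/(Z_0 + jZ_L·tanβl)
     = 50·(70.9 + j206)/(-106 + j221)

Z_in ≈ 31.6 − j31.2 Ω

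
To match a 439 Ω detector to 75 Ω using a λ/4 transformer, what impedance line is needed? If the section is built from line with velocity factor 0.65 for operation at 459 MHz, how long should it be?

Z_qwt = √(Z_0·R_L) = √(75 × 439) = √32920
λ = 0.65·c/f = 0.425 m, so l = λ/4 = 0.106 m

Z_qwt ≈ 181 Ω; length ≈ 10.6 cm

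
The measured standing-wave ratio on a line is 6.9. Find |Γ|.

|Γ| = (S − 1)/(S + 1) = (6.9 − 1)/(6.9 + 1) = 5.9/7.9

|Γ| ≈ 0.747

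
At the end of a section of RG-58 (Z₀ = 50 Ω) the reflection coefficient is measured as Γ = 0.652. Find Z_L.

Z_L = Z_0·(1 + Γ)/(1 − Γ) = 50·(1.65)/(0.348)

Z_L ≈ 237 Ω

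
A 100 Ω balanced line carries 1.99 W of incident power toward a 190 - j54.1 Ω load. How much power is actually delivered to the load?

P_delivered ≈ 1.74 W

|Γ| = |(90 − j54.1)/(290 − j54.1)| = 0.356
|Γ|² = 0.127
P_refl = |Γ|²·P_inc = 0.252 W, P_del = (1 − |Γ|²)·P_inc = 1.74 W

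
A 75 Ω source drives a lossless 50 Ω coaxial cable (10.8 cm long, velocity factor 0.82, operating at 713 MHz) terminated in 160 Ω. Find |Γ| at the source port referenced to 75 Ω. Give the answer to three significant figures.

|Γ| ≈ 0.631

λ = v/f = 0.82·c / 713 MHz = 0.345 m
βl = 2π·l/λ = 2π × 0.313 = 113°
tan(βl) = -2.39
Z_in = Z_0·(Z_L + jZ_0·tanβl)/(Z_0 + jZ_L·tanβl) = 18 + j18.5 Ω
Γ_s = (Z_in − Z_s)/(Z_in + Z_s) = (-57 + j18.5)/(93 + j18.5), |Γ_s| = 0.631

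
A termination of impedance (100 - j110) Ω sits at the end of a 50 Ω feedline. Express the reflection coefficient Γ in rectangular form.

Γ = (Z_L − Z_0)/(Z_L + Z_0) = (50 − j110)/(150 − j110)

Γ ≈ 0.566 − j0.318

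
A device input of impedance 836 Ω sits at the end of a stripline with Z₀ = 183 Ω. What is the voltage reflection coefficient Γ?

Γ = (Z_L − Z_0)/(Z_L + Z_0) = (836 − 183)/(836 + 183) = 653/1019

Γ = 0.641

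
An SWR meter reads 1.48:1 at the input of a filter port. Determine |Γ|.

|Γ| = (S − 1)/(S + 1) = (1.48 − 1)/(1.48 + 1) = 0.48/2.48

|Γ| ≈ 0.194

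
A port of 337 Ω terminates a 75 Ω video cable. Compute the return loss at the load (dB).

Γ = (337 − 75)/(337 + 75) = 0.636
RL = −20·log₁₀|Γ| = −20·log₁₀(0.636)

RL ≈ 3.93 dB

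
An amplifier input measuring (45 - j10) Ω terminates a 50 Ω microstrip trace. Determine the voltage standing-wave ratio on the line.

Γ = (Z_L − Z_0)/(Z_L + Z_0) = (-5 − j10)/(95 − j10)
|Γ| = 11.2/95.5 = 0.117
VSWR = (1 + |Γ|)/(1 − |Γ|) = 1.12/0.883

VSWR ≈ 1.27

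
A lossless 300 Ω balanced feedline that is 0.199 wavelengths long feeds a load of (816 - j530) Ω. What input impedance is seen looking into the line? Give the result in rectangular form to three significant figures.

βl = 2π × 0.199 = 71.6°
tan(βl) = tan(71.6°) = 3.01
Z_in = Z_0·(Z_L + jZ_0·tanβl)/(Z_0 + jZ_L·tanβl)
     = 300·(816 + j374)/(1900 + j2460)

Z_in ≈ 76.8 − j40.3 Ω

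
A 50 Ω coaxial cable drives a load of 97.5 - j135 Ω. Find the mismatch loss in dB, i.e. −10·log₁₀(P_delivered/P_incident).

mismatch loss ≈ 3.12 dB

Γ = (47.5 − j135)/(147.5 − j135), |Γ| = 0.716
|Γ|² = 0.512, so P_del/P_inc = 1 − |Γ|² = 0.488
ML = −10·log₁₀(1 − |Γ|²)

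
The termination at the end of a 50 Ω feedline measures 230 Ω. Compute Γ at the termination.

Γ = (Z_L − Z_0)/(Z_L + Z_0) = (230 − 50)/(230 + 50) = 180/280

Γ = 0.643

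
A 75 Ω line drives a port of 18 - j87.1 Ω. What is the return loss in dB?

Γ = (-57 − j87.1)/(93 − j87.1), |Γ| = 0.817
RL = −20·log₁₀|Γ| = −20·log₁₀(0.817)

RL ≈ 1.76 dB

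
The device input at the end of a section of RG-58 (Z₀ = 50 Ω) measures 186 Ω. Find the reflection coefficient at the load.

Γ = 0.576

Γ = (Z_L − Z_0)/(Z_L + Z_0) = (186 − 50)/(186 + 50) = 136/236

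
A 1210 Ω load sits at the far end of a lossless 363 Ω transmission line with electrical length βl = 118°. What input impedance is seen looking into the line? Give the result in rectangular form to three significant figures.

tan(βl) = tan(118°) = -1.88
Z_in = Z_0·(Z_L + jZ_0·tanβl)/(Z_0 + jZ_L·tanβl)
     = 363·(1210 − j683)/(363 − j2280)

Z_in ≈ 136 + j171 Ω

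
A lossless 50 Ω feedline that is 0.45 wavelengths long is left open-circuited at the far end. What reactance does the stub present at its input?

βl = 2π × 0.45 = 162°
tan(βl) = -0.325
For an open-circuited stub, Z_in = −jZ_0·cot(βl) = −jZ_0/tan(βl)

X_in ≈ 154 Ω (inductive)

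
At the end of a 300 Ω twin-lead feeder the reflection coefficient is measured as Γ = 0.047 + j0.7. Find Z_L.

Z_L = Z_0·(1 + Γ)/(1 − Γ) = 300·(1.05 + j0.7)/(0.953 − j0.7)

Z_L ≈ 109 + j300 Ω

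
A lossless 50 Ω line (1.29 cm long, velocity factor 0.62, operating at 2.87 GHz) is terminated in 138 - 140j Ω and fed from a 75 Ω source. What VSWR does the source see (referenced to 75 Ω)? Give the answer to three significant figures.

VSWR ≈ 8.6

λ = v/f = 0.62·c / 2.87 GHz = 0.0648 m
βl = 2π·l/λ = 2π × 0.199 = 71.7°
tan(βl) = 3.02
Z_in = Z_0·(Z_L + jZ_0·tanβl)/(Z_0 + jZ_L·tanβl) = 8.79 − j6.6 Ω
Γ_s = (Z_in − Z_s)/(Z_in + Z_s) = (-66.2 − j6.6)/(83.8 − j6.6), |Γ_s| = 0.792
VSWR = (1 + |Γ_s|)/(1 − |Γ_s|)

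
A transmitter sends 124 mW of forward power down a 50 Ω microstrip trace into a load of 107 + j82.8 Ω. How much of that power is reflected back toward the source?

P_reflected ≈ 39.8 mW

|Γ| = |(57 + j82.8)/(157 + j82.8)| = 0.566
|Γ|² = 0.321
P_refl = |Γ|²·P_inc = 39.8 mW, P_del = (1 − |Γ|²)·P_inc = 84.2 mW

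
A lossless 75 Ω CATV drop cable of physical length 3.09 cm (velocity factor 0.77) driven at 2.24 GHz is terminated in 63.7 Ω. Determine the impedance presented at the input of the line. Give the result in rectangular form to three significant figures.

Z_in ≈ 85.2 − j8.16 Ω

λ = v/f = 0.77·c / 2.24 GHz = 0.103 m
βl = 2π·l/λ = 2π × 0.3 = 108°
tan(βl) = tan(108°) = -3.1
Z_in = Z_0·(Z_L + jZ_0·tanβl)/(Z_0 + jZ_L·tanβl)
     = 75·(63.7 − j233)/(75 − j198)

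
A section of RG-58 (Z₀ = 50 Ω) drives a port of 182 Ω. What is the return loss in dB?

Γ = (182 − 50)/(182 + 50) = 0.569
RL = −20·log₁₀|Γ| = −20·log₁₀(0.569)

RL ≈ 4.9 dB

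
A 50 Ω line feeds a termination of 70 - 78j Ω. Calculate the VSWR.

VSWR ≈ 3.57

Γ = (Z_L − Z_0)/(Z_L + Z_0) = (20 − j78)/(120 − j78)
|Γ| = 80.5/143 = 0.563
VSWR = (1 + |Γ|)/(1 − |Γ|) = 1.56/0.437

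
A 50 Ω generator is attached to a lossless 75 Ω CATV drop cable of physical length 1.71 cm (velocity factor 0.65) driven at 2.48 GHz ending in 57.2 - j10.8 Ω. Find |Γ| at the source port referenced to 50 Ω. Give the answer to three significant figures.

λ = v/f = 0.65·c / 2.48 GHz = 0.0786 m
βl = 2π·l/λ = 2π × 0.217 = 78.3°
tan(βl) = 4.83
Z_in = Z_0·(Z_L + jZ_0·tanβl)/(Z_0 + jZ_L·tanβl) = 84.6 + j23.4 Ω
Γ_s = (Z_in − Z_s)/(Z_in + Z_s) = (34.6 + j23.4)/(135 + j23.4), |Γ_s| = 0.306

|Γ| ≈ 0.306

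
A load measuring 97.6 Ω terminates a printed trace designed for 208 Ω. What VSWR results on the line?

VSWR ≈ 2.13

Γ = (97.6 − 208)/(97.6 + 208) = -0.361
VSWR = (1 + 0.361)/(1 − 0.361)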